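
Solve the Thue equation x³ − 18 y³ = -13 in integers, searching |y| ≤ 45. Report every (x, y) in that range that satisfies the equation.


The equation is x³ - 18y³ = -13. For fixed y, x³ = 18·y³ − 13, so a solution requires the RHS to be a perfect cube.
Strategy: iterate y from -45 to 45, compute RHS = 18·y³ − 13, and check whether it is a (positive or negative) perfect cube.
Check small values of y:
  y = 0: RHS = -13 is not a perfect cube.
  y = 1: RHS = 5 is not a perfect cube.
  y = -1: RHS = -31 is not a perfect cube.
  y = 2: RHS = 131 is not a perfect cube.
  y = -2: RHS = -157 is not a perfect cube.
  y = 3: RHS = 473 is not a perfect cube.
  y = -3: RHS = -499 is not a perfect cube.
Continuing the search up to |y| = 45 finds no solutions either.
No (x, y) in the scanned range satisfies the equation.

No integer solutions with |y| ≤ 45.


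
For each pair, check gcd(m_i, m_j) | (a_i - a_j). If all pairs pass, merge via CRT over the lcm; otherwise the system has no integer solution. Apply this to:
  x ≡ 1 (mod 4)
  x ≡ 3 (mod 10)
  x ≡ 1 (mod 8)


Moduli 4, 10, 8 are not pairwise coprime, so CRT works modulo lcm(m_i) when all pairwise compatibility conditions hold.
Pairwise compatibility: gcd(m_i, m_j) must divide a_i - a_j for every pair.
Merge one congruence at a time:
  Start: x ≡ 1 (mod 4).
  Combine with x ≡ 3 (mod 10): gcd(4, 10) = 2; 3 - 1 = 2, which IS divisible by 2, so compatible.
    Write x = 1 + 4·t and substitute into x ≡ 3 (mod 10): 4·t ≡ 3 − 1 = 2 (mod 10).
    Divide the congruence (and modulus) by g = 2: 2·t ≡ 1 (mod 5).
    The inverse of 2 mod 5 is 3 (since 2·3 = 6 = 1·5 + 1), so t ≡ 3·1 = 3 ≡ 3 (mod 5).
    Then x = 1 + 4·3 = 13, valid modulo lcm(4, 10) = 20: x ≡ 13 (mod 20).
  Combine with x ≡ 1 (mod 8): gcd(20, 8) = 4; 1 - 13 = -12, which IS divisible by 4, so compatible.
    Write x = 13 + 20·t and substitute into x ≡ 1 (mod 8): 20·t ≡ 1 − 13 = -12 (mod 8).
    Divide the congruence (and modulus) by g = 4: 5·t ≡ -3 (mod 2).
    Reduce coefficients mod 2: 1·t ≡ 1 (mod 2).
    So t ≡ 1 (mod 2).
    Then x = 13 + 20·1 = 33, valid modulo lcm(20, 8) = 40: x ≡ 33 (mod 40).
Verify: 33 mod 4 = 1, 33 mod 10 = 3, 33 mod 8 = 1.

x ≡ 33 (mod 40).


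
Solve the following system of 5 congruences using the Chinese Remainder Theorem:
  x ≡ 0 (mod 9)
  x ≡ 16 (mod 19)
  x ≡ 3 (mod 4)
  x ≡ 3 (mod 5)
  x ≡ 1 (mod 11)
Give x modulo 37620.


Product of moduli M = 9 · 19 · 4 · 5 · 11 = 37620.
Merge one congruence at a time:
  Start: x ≡ 0 (mod 9).
  Combine with x ≡ 16 (mod 19); new modulus lcm = 171.
    Write x = 0 + 9·t and substitute into x ≡ 16 (mod 19): 9·t ≡ 16 − 0 = 16 (mod 19).
    The inverse of 9 mod 19 is 17 (since 9·17 = 153 = 8·19 + 1), so t ≡ 17·16 = 272 ≡ 6 (mod 19).
    Then x = 0 + 9·6 = 54, valid modulo lcm(9, 19) = 171: x ≡ 54 (mod 171).
  Combine with x ≡ 3 (mod 4); new modulus lcm = 684.
    Write x = 54 + 171·t and substitute into x ≡ 3 (mod 4): 171·t ≡ 3 − 54 = -51 (mod 4).
    Reduce coefficients mod 4: 3·t ≡ 1 (mod 4).
    The inverse of 3 mod 4 is 3 (since 3·3 = 9 = 2·4 + 1), so t ≡ 3·1 = 3 ≡ 3 (mod 4).
    Then x = 54 + 171·3 = 567, valid modulo lcm(171, 4) = 684: x ≡ 567 (mod 684).
  Combine with x ≡ 3 (mod 5); new modulus lcm = 3420.
    Write x = 567 + 684·t and substitute into x ≡ 3 (mod 5): 684·t ≡ 3 − 567 = -564 (mod 5).
    Reduce coefficients mod 5: 4·t ≡ 1 (mod 5).
    The inverse of 4 mod 5 is 4 (since 4·4 = 16 = 3·5 + 1), so t ≡ 4·1 = 4 ≡ 4 (mod 5).
    Then x = 567 + 684·4 = 3303, valid modulo lcm(684, 5) = 3420: x ≡ 3303 (mod 3420).
  Combine with x ≡ 1 (mod 11); new modulus lcm = 37620.
    Write x = 3303 + 3420·t and substitute into x ≡ 1 (mod 11): 3420·t ≡ 1 − 3303 = -3302 (mod 11).
    Reduce coefficients mod 11: 10·t ≡ 9 (mod 11).
    The inverse of 10 mod 11 is 10 (since 10·10 = 100 = 9·11 + 1), so t ≡ 10·9 = 90 ≡ 2 (mod 11).
    Then x = 3303 + 3420·2 = 10143, valid modulo lcm(3420, 11) = 37620: x ≡ 10143 (mod 37620).
Verify against each original: 10143 mod 9 = 0, 10143 mod 19 = 16, 10143 mod 4 = 3, 10143 mod 5 = 3, 10143 mod 11 = 1.

x ≡ 10143 (mod 37620).


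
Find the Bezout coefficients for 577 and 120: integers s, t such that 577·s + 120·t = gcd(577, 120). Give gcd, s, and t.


Euclidean algorithm on (577, 120) — divide until remainder is 0:
  577 = 4 · 120 + 97
  120 = 1 · 97 + 23
  97 = 4 · 23 + 5
  23 = 4 · 5 + 3
  5 = 1 · 3 + 2
  3 = 1 · 2 + 1
  2 = 2 · 1 + 0
gcd(577, 120) = 1.
Track Bezout coefficients alongside the remainders: start with r₀ = 577 = a·1 + b·0 (s = 1, t = 0) and r₁ = 120 = a·0 + b·1 (s = 0, t = 1); each new remainder r_{k+1} = r_{k-1} − q_k·r_k inherits s_{k+1} = s_{k-1} − q_k·s_k, t_{k+1} = t_{k-1} − q_k·t_k, so r_k = a·s_k + b·t_k at every step:
  q = 4: r = 97, s = 1 − 4·0 = 1, t = 0 − 4·1 = -4  (check: 577·1 + 120·(-4) = 97)
  q = 1: r = 23, s = 0 − 1·1 = -1, t = 1 − 1·(-4) = 5  (check: 577·(-1) + 120·5 = 23)
  q = 4: r = 5, s = 1 − 4·(-1) = 5, t = -4 − 4·5 = -24  (check: 577·5 + 120·(-24) = 5)
  q = 4: r = 3, s = -1 − 4·5 = -21, t = 5 − 4·(-24) = 101  (check: 577·(-21) + 120·101 = 3)
  q = 1: r = 2, s = 5 − 1·(-21) = 26, t = -24 − 1·101 = -125  (check: 577·26 + 120·(-125) = 2)
  q = 1: r = 1, s = -21 − 1·26 = -47, t = 101 − 1·(-125) = 226  (check: 577·(-47) + 120·226 = 1)
The row with r = 1 (the gcd) gives the Bezout coefficients s = -47, t = 226.
Result: 577 · (-47) + 120 · (226) = 1.

gcd(577, 120) = 1; s = -47, t = 226 (check: 577·(-47) + 120·226 = 1).


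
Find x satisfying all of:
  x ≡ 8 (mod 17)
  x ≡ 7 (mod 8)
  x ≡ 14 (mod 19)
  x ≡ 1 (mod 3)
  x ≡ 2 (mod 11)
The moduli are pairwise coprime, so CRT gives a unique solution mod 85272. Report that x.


Product of moduli M = 17 · 8 · 19 · 3 · 11 = 85272.
Merge one congruence at a time:
  Start: x ≡ 8 (mod 17).
  Combine with x ≡ 7 (mod 8); new modulus lcm = 136.
    Write x = 8 + 17·t and substitute into x ≡ 7 (mod 8): 17·t ≡ 7 − 8 = -1 (mod 8).
    Reduce coefficients mod 8: 1·t ≡ 7 (mod 8).
    So t ≡ 7 (mod 8).
    Then x = 8 + 17·7 = 127, valid modulo lcm(17, 8) = 136: x ≡ 127 (mod 136).
  Combine with x ≡ 14 (mod 19); new modulus lcm = 2584.
    Write x = 127 + 136·t and substitute into x ≡ 14 (mod 19): 136·t ≡ 14 − 127 = -113 (mod 19).
    Reduce coefficients mod 19: 3·t ≡ 1 (mod 19).
    The inverse of 3 mod 19 is 13 (since 3·13 = 39 = 2·19 + 1), so t ≡ 13·1 = 13 ≡ 13 (mod 19).
    Then x = 127 + 136·13 = 1895, valid modulo lcm(136, 19) = 2584: x ≡ 1895 (mod 2584).
  Combine with x ≡ 1 (mod 3); new modulus lcm = 7752.
    Write x = 1895 + 2584·t and substitute into x ≡ 1 (mod 3): 2584·t ≡ 1 − 1895 = -1894 (mod 3).
    Reduce coefficients mod 3: 1·t ≡ 2 (mod 3).
    So t ≡ 2 (mod 3).
    Then x = 1895 + 2584·2 = 7063, valid modulo lcm(2584, 3) = 7752: x ≡ 7063 (mod 7752).
  Combine with x ≡ 2 (mod 11); new modulus lcm = 85272.
    Write x = 7063 + 7752·t and substitute into x ≡ 2 (mod 11): 7752·t ≡ 2 − 7063 = -7061 (mod 11).
    Reduce coefficients mod 11: 8·t ≡ 1 (mod 11).
    The inverse of 8 mod 11 is 7 (since 8·7 = 56 = 5·11 + 1), so t ≡ 7·1 = 7 ≡ 7 (mod 11).
    Then x = 7063 + 7752·7 = 61327, valid modulo lcm(7752, 11) = 85272: x ≡ 61327 (mod 85272).
Verify against each original: 61327 mod 17 = 8, 61327 mod 8 = 7, 61327 mod 19 = 14, 61327 mod 3 = 1, 61327 mod 11 = 2.

x ≡ 61327 (mod 85272).


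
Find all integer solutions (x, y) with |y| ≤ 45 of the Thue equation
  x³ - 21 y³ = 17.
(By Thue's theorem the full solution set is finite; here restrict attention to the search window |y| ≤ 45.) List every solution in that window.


The equation is x³ - 21y³ = 17. For fixed y, x³ = 21·y³ + 17, so a solution requires the RHS to be a perfect cube.
Strategy: iterate y from -45 to 45, compute RHS = 21·y³ + 17, and check whether it is a (positive or negative) perfect cube.
Check small values of y:
  y = 0: RHS = 17 is not a perfect cube.
  y = 1: RHS = 38 is not a perfect cube.
  y = -1: RHS = -4 is not a perfect cube.
  y = 2: RHS = 185 is not a perfect cube.
  y = -2: RHS = -151 is not a perfect cube.
  y = 3: RHS = 584 is not a perfect cube.
  y = -3: RHS = -550 is not a perfect cube.
Continuing the search up to |y| = 45 finds no solutions either.
No (x, y) in the scanned range satisfies the equation.

No integer solutions with |y| ≤ 45.


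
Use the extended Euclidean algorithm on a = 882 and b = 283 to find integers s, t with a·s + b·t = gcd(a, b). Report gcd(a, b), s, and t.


Euclidean algorithm on (882, 283) — divide until remainder is 0:
  882 = 3 · 283 + 33
  283 = 8 · 33 + 19
  33 = 1 · 19 + 14
  19 = 1 · 14 + 5
  14 = 2 · 5 + 4
  5 = 1 · 4 + 1
  4 = 4 · 1 + 0
gcd(882, 283) = 1.
Track Bezout coefficients alongside the remainders: start with r₀ = 882 = a·1 + b·0 (s = 1, t = 0) and r₁ = 283 = a·0 + b·1 (s = 0, t = 1); each new remainder r_{k+1} = r_{k-1} − q_k·r_k inherits s_{k+1} = s_{k-1} − q_k·s_k, t_{k+1} = t_{k-1} − q_k·t_k, so r_k = a·s_k + b·t_k at every step:
  q = 3: r = 33, s = 1 − 3·0 = 1, t = 0 − 3·1 = -3  (check: 882·1 + 283·(-3) = 33)
  q = 8: r = 19, s = 0 − 8·1 = -8, t = 1 − 8·(-3) = 25  (check: 882·(-8) + 283·25 = 19)
  q = 1: r = 14, s = 1 − 1·(-8) = 9, t = -3 − 1·25 = -28  (check: 882·9 + 283·(-28) = 14)
  q = 1: r = 5, s = -8 − 1·9 = -17, t = 25 − 1·(-28) = 53  (check: 882·(-17) + 283·53 = 5)
  q = 2: r = 4, s = 9 − 2·(-17) = 43, t = -28 − 2·53 = -134  (check: 882·43 + 283·(-134) = 4)
  q = 1: r = 1, s = -17 − 1·43 = -60, t = 53 − 1·(-134) = 187  (check: 882·(-60) + 283·187 = 1)
The row with r = 1 (the gcd) gives the Bezout coefficients s = -60, t = 187.
Result: 882 · (-60) + 283 · (187) = 1.

gcd(882, 283) = 1; s = -60, t = 187 (check: 882·(-60) + 283·187 = 1).


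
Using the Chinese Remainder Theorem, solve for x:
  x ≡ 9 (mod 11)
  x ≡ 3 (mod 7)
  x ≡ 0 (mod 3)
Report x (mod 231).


Moduli 11, 7, 3 are pairwise coprime; by CRT there is a unique solution modulo M = 11 · 7 · 3 = 231.
Solve pairwise, accumulating the modulus:
  Start with x ≡ 9 (mod 11).
  Combine with x ≡ 3 (mod 7): since gcd(11, 7) = 1, we get a unique residue mod 77.
    Write x = 9 + 11·t and substitute into x ≡ 3 (mod 7): 11·t ≡ 3 − 9 = -6 (mod 7).
    Reduce coefficients mod 7: 4·t ≡ 1 (mod 7).
    The inverse of 4 mod 7 is 2 (since 4·2 = 8 = 1·7 + 1), so t ≡ 2·1 = 2 ≡ 2 (mod 7).
    Then x = 9 + 11·2 = 31, valid modulo lcm(11, 7) = 77: x ≡ 31 (mod 77).
  Combine with x ≡ 0 (mod 3): since gcd(77, 3) = 1, we get a unique residue mod 231.
    Write x = 31 + 77·t and substitute into x ≡ 0 (mod 3): 77·t ≡ 0 − 31 = -31 (mod 3).
    Reduce coefficients mod 3: 2·t ≡ 2 (mod 3).
    The inverse of 2 mod 3 is 2 (since 2·2 = 4 = 1·3 + 1), so t ≡ 2·2 = 4 ≡ 1 (mod 3).
    Then x = 31 + 77·1 = 108, valid modulo lcm(77, 3) = 231: x ≡ 108 (mod 231).
Verify: 108 mod 11 = 9 ✓, 108 mod 7 = 3 ✓, 108 mod 3 = 0 ✓.

x ≡ 108 (mod 231).


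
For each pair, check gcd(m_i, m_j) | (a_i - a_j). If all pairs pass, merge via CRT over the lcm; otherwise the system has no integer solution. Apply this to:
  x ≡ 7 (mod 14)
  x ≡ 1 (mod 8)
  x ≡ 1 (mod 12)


Moduli 14, 8, 12 are not pairwise coprime, so CRT works modulo lcm(m_i) when all pairwise compatibility conditions hold.
Pairwise compatibility: gcd(m_i, m_j) must divide a_i - a_j for every pair.
Merge one congruence at a time:
  Start: x ≡ 7 (mod 14).
  Combine with x ≡ 1 (mod 8): gcd(14, 8) = 2; 1 - 7 = -6, which IS divisible by 2, so compatible.
    Write x = 7 + 14·t and substitute into x ≡ 1 (mod 8): 14·t ≡ 1 − 7 = -6 (mod 8).
    Divide the congruence (and modulus) by g = 2: 7·t ≡ -3 (mod 4).
    Reduce coefficients mod 4: 3·t ≡ 1 (mod 4).
    The inverse of 3 mod 4 is 3 (since 3·3 = 9 = 2·4 + 1), so t ≡ 3·1 = 3 ≡ 3 (mod 4).
    Then x = 7 + 14·3 = 49, valid modulo lcm(14, 8) = 56: x ≡ 49 (mod 56).
  Combine with x ≡ 1 (mod 12): gcd(56, 12) = 4; 1 - 49 = -48, which IS divisible by 4, so compatible.
    Write x = 49 + 56·t and substitute into x ≡ 1 (mod 12): 56·t ≡ 1 − 49 = -48 (mod 12).
    Divide the congruence (and modulus) by g = 4: 14·t ≡ -12 (mod 3).
    Reduce coefficients mod 3: 2·t ≡ 0 (mod 3).
    The inverse of 2 mod 3 is 2 (since 2·2 = 4 = 1·3 + 1), so t ≡ 2·0 = 0 ≡ 0 (mod 3).
    Then x = 49 + 56·0 = 49, valid modulo lcm(56, 12) = 168: x ≡ 49 (mod 168).
Verify: 49 mod 14 = 7, 49 mod 8 = 1, 49 mod 12 = 1.

x ≡ 49 (mod 168).


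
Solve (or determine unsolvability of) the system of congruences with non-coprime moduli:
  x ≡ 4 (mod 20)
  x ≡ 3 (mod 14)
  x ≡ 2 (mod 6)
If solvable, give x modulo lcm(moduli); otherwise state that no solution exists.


Moduli 20, 14, 6 are not pairwise coprime, so CRT works modulo lcm(m_i) when all pairwise compatibility conditions hold.
Pairwise compatibility: gcd(m_i, m_j) must divide a_i - a_j for every pair.
Merge one congruence at a time:
  Start: x ≡ 4 (mod 20).
  Combine with x ≡ 3 (mod 14): gcd(20, 14) = 2, and 3 - 4 = -1 is NOT divisible by 2.
    ⇒ system is inconsistent (no integer solution).

No solution (the system is inconsistent).


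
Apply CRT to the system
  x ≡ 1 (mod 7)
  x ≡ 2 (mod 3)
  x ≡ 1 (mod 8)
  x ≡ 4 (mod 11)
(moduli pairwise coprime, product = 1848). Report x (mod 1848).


Product of moduli M = 7 · 3 · 8 · 11 = 1848.
Merge one congruence at a time:
  Start: x ≡ 1 (mod 7).
  Combine with x ≡ 2 (mod 3); new modulus lcm = 21.
    Write x = 1 + 7·t and substitute into x ≡ 2 (mod 3): 7·t ≡ 2 − 1 = 1 (mod 3).
    Reduce coefficients mod 3: 1·t ≡ 1 (mod 3).
    So t ≡ 1 (mod 3).
    Then x = 1 + 7·1 = 8, valid modulo lcm(7, 3) = 21: x ≡ 8 (mod 21).
  Combine with x ≡ 1 (mod 8); new modulus lcm = 168.
    Write x = 8 + 21·t and substitute into x ≡ 1 (mod 8): 21·t ≡ 1 − 8 = -7 (mod 8).
    Reduce coefficients mod 8: 5·t ≡ 1 (mod 8).
    The inverse of 5 mod 8 is 5 (since 5·5 = 25 = 3·8 + 1), so t ≡ 5·1 = 5 ≡ 5 (mod 8).
    Then x = 8 + 21·5 = 113, valid modulo lcm(21, 8) = 168: x ≡ 113 (mod 168).
  Combine with x ≡ 4 (mod 11); new modulus lcm = 1848.
    Write x = 113 + 168·t and substitute into x ≡ 4 (mod 11): 168·t ≡ 4 − 113 = -109 (mod 11).
    Reduce coefficients mod 11: 3·t ≡ 1 (mod 11).
    The inverse of 3 mod 11 is 4 (since 3·4 = 12 = 1·11 + 1), so t ≡ 4·1 = 4 ≡ 4 (mod 11).
    Then x = 113 + 168·4 = 785, valid modulo lcm(168, 11) = 1848: x ≡ 785 (mod 1848).
Verify against each original: 785 mod 7 = 1, 785 mod 3 = 2, 785 mod 8 = 1, 785 mod 11 = 4.

x ≡ 785 (mod 1848).


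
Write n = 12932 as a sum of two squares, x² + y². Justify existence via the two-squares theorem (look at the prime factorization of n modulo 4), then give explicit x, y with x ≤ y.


Step 1: Factor n = 12932 = 2^2 · 53 · 61.
Step 2: Check the mod-4 condition on each prime factor: 2 = 2 (special); 53 ≡ 1 (mod 4), exponent 1; 61 ≡ 1 (mod 4), exponent 1.
All primes ≡ 3 (mod 4) appear to even exponent (or don't appear), so by the two-squares theorem n IS expressible as a sum of two squares.
Step 3: Build a representation. Group n = k² · m with k = 2 and m = 53 · 61 = 3233 (a product of primes ≡ 1 (mod 4)); a representation of m scales to one of n via (k·x)² + (k·y)² = k²(x² + y²). Each prime p ≡ 1 (mod 4) is itself a sum of two squares; find a² by testing p − a² for a perfect square:
  53: 53 − 1² = 52, 53 − 2² = 49 = 7² ⇒ 53 = 2² + 7².
  61: 61 − 1² = 60, 61 − 2² = 57, 61 − 3² = 52, 61 − 4² = 45, 61 − 5² = 36 = 6² ⇒ 61 = 5² + 6².
  Combine using the Brahmagupta–Fibonacci identity (a² + b²)(c² + d²) = (ac − bd)² + (ad + bc)² = (ac + bd)² + (ad − bc)²:
  53 · 61 = 3233: from (2² + 7²)(5² + 6²), take (2·5 − 7·6, 2·6 + 7·5) = (10 − 42, 12 + 35) = (-32, 47); dropping signs (only squares matter) gives (32, 47); check 32² + 47² = 1024 + 2209 = 3233 ✓.
  Scale by k = 2: (2·32, 2·47) = (64, 94).
Step 4: Order so x ≤ y and verify: 64² + 94² = 4096 + 8836 = 12932 = n. ✓

n = 12932 = 64² + 94² (one valid representation with x ≤ y).


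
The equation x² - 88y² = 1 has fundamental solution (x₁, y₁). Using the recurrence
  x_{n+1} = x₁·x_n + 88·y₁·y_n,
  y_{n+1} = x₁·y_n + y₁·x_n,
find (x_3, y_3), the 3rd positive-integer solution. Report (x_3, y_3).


Step 1: Find the fundamental solution (x₁, y₁) of x² - 88y² = 1.
  Expand √88 as a continued fraction. a₀ = ⌊√88⌋ = 9; iterate m_{k+1} = d_k·a_k − m_k, d_{k+1} = (88 − m_{k+1}²)/d_k, a_{k+1} = ⌊(a₀ + m_{k+1})/d_{k+1}⌋ (starting m₀ = 0, d₀ = 1), with convergents p_k = a_k·p_{k-1} + p_{k-2}, q_k = a_k·q_{k-1} + q_{k-2} (p₋₁ = 1, q₋₁ = 0):
  k = 0: a₀ = 9; p₀/q₀ = 9/1; p₀² − 88·q₀² = 81 − 88 = -7.
  k = 1: m = 9, d = 7, a = ⌊(9 + 9)/7⌋ = 2; p/q = (2·9 + 1)/(2·1 + 0) = 19/2; p² − 88·q² = 361 − 352 = 9.
  k = 2: m = 5, d = 9, a = ⌊(9 + 5)/9⌋ = 1; p/q = (1·19 + 9)/(1·2 + 1) = 28/3; p² − 88·q² = 784 − 792 = -8.
  k = 3: m = 4, d = 8, a = ⌊(9 + 4)/8⌋ = 1; p/q = (1·28 + 19)/(1·3 + 2) = 47/5; p² − 88·q² = 2209 − 2200 = 9.
  k = 4: m = 4, d = 9, a = ⌊(9 + 4)/9⌋ = 1; p/q = (1·47 + 28)/(1·5 + 3) = 75/8; p² − 88·q² = 5625 − 5632 = -7.
  k = 5: m = 5, d = 7, a = ⌊(9 + 5)/7⌋ = 2; p/q = (2·75 + 47)/(2·8 + 5) = 197/21; p² − 88·q² = 38809 − 38808 = 1.
  The first convergent with p² − 88·q² = 1 gives the fundamental solution (x₁, y₁) = (197, 21).
Step 2: Apply the recurrence (x_{n+1}, y_{n+1}) = (x₁x_n + 88y₁y_n, x₁y_n + y₁x_n) repeatedly.
  From (x_1, y_1) = (197, 21): x_2 = 197·197 + 88·21·21 = 77617; y_2 = 197·21 + 21·197 = 8274.
  From (x_2, y_2) = (77617, 8274): x_3 = 197·77617 + 88·21·8274 = 30580901; y_3 = 197·8274 + 21·77617 = 3259935.
Step 3: Verify x_3² - 88·y_3² = 935191505971801 - 935191505971800 = 1 (should be 1). ✓

(x_1, y_1) = (197, 21); (x_3, y_3) = (30580901, 3259935).


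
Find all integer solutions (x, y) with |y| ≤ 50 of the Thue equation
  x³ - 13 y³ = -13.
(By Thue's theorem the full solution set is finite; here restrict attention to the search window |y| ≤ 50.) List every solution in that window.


The equation is x³ - 13y³ = -13. For fixed y, x³ = 13·y³ − 13, so a solution requires the RHS to be a perfect cube.
Strategy: iterate y from -50 to 50, compute RHS = 13·y³ − 13, and check whether it is a (positive or negative) perfect cube.
Check small values of y:
  y = 0: RHS = -13 is not a perfect cube.
  y = 1: RHS = 0 = (0)³ ⇒ x = 0 works.
  y = -1: RHS = -26 is not a perfect cube.
  y = 2: RHS = 91 is not a perfect cube.
  y = -2: RHS = -117 is not a perfect cube.
  y = 3: RHS = 338 is not a perfect cube.
  y = -3: RHS = -364 is not a perfect cube.
Continuing the search up to |y| = 50 finds no further solutions beyond those listed.
Collected solutions: (0, 1).

Solutions (with |y| ≤ 50): (0, 1).


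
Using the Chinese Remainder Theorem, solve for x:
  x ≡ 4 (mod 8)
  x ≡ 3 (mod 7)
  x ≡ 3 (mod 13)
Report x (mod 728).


Moduli 8, 7, 13 are pairwise coprime; by CRT there is a unique solution modulo M = 8 · 7 · 13 = 728.
Solve pairwise, accumulating the modulus:
  Start with x ≡ 4 (mod 8).
  Combine with x ≡ 3 (mod 7): since gcd(8, 7) = 1, we get a unique residue mod 56.
    Write x = 4 + 8·t and substitute into x ≡ 3 (mod 7): 8·t ≡ 3 − 4 = -1 (mod 7).
    Reduce coefficients mod 7: 1·t ≡ 6 (mod 7).
    So t ≡ 6 (mod 7).
    Then x = 4 + 8·6 = 52, valid modulo lcm(8, 7) = 56: x ≡ 52 (mod 56).
  Combine with x ≡ 3 (mod 13): since gcd(56, 13) = 1, we get a unique residue mod 728.
    Write x = 52 + 56·t and substitute into x ≡ 3 (mod 13): 56·t ≡ 3 − 52 = -49 (mod 13).
    Reduce coefficients mod 13: 4·t ≡ 3 (mod 13).
    The inverse of 4 mod 13 is 10 (since 4·10 = 40 = 3·13 + 1), so t ≡ 10·3 = 30 ≡ 4 (mod 13).
    Then x = 52 + 56·4 = 276, valid modulo lcm(56, 13) = 728: x ≡ 276 (mod 728).
Verify: 276 mod 8 = 4 ✓, 276 mod 7 = 3 ✓, 276 mod 13 = 3 ✓.

x ≡ 276 (mod 728).


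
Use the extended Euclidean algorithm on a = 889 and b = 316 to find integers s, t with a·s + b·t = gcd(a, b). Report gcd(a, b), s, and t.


Euclidean algorithm on (889, 316) — divide until remainder is 0:
  889 = 2 · 316 + 257
  316 = 1 · 257 + 59
  257 = 4 · 59 + 21
  59 = 2 · 21 + 17
  21 = 1 · 17 + 4
  17 = 4 · 4 + 1
  4 = 4 · 1 + 0
gcd(889, 316) = 1.
Track Bezout coefficients alongside the remainders: start with r₀ = 889 = a·1 + b·0 (s = 1, t = 0) and r₁ = 316 = a·0 + b·1 (s = 0, t = 1); each new remainder r_{k+1} = r_{k-1} − q_k·r_k inherits s_{k+1} = s_{k-1} − q_k·s_k, t_{k+1} = t_{k-1} − q_k·t_k, so r_k = a·s_k + b·t_k at every step:
  q = 2: r = 257, s = 1 − 2·0 = 1, t = 0 − 2·1 = -2  (check: 889·1 + 316·(-2) = 257)
  q = 1: r = 59, s = 0 − 1·1 = -1, t = 1 − 1·(-2) = 3  (check: 889·(-1) + 316·3 = 59)
  q = 4: r = 21, s = 1 − 4·(-1) = 5, t = -2 − 4·3 = -14  (check: 889·5 + 316·(-14) = 21)
  q = 2: r = 17, s = -1 − 2·5 = -11, t = 3 − 2·(-14) = 31  (check: 889·(-11) + 316·31 = 17)
  q = 1: r = 4, s = 5 − 1·(-11) = 16, t = -14 − 1·31 = -45  (check: 889·16 + 316·(-45) = 4)
  q = 4: r = 1, s = -11 − 4·16 = -75, t = 31 − 4·(-45) = 211  (check: 889·(-75) + 316·211 = 1)
The row with r = 1 (the gcd) gives the Bezout coefficients s = -75, t = 211.
Result: 889 · (-75) + 316 · (211) = 1.

gcd(889, 316) = 1; s = -75, t = 211 (check: 889·(-75) + 316·211 = 1).


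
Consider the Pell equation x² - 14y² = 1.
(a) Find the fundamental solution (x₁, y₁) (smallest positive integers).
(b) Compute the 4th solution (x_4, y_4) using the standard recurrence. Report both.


Step 1: Find the fundamental solution (x₁, y₁) of x² - 14y² = 1.
  Expand √14 as a continued fraction. a₀ = ⌊√14⌋ = 3; iterate m_{k+1} = d_k·a_k − m_k, d_{k+1} = (14 − m_{k+1}²)/d_k, a_{k+1} = ⌊(a₀ + m_{k+1})/d_{k+1}⌋ (starting m₀ = 0, d₀ = 1), with convergents p_k = a_k·p_{k-1} + p_{k-2}, q_k = a_k·q_{k-1} + q_{k-2} (p₋₁ = 1, q₋₁ = 0):
  k = 0: a₀ = 3; p₀/q₀ = 3/1; p₀² − 14·q₀² = 9 − 14 = -5.
  k = 1: m = 3, d = 5, a = ⌊(3 + 3)/5⌋ = 1; p/q = (1·3 + 1)/(1·1 + 0) = 4/1; p² − 14·q² = 16 − 14 = 2.
  k = 2: m = 2, d = 2, a = ⌊(3 + 2)/2⌋ = 2; p/q = (2·4 + 3)/(2·1 + 1) = 11/3; p² − 14·q² = 121 − 126 = -5.
  k = 3: m = 2, d = 5, a = ⌊(3 + 2)/5⌋ = 1; p/q = (1·11 + 4)/(1·3 + 1) = 15/4; p² − 14·q² = 225 − 224 = 1.
  The first convergent with p² − 14·q² = 1 gives the fundamental solution (x₁, y₁) = (15, 4).
Step 2: Apply the recurrence (x_{n+1}, y_{n+1}) = (x₁x_n + 14y₁y_n, x₁y_n + y₁x_n) repeatedly.
  From (x_1, y_1) = (15, 4): x_2 = 15·15 + 14·4·4 = 449; y_2 = 15·4 + 4·15 = 120.
  From (x_2, y_2) = (449, 120): x_3 = 15·449 + 14·4·120 = 13455; y_3 = 15·120 + 4·449 = 3596.
  From (x_3, y_3) = (13455, 3596): x_4 = 15·13455 + 14·4·3596 = 403201; y_4 = 15·3596 + 4·13455 = 107760.
Step 3: Verify x_4² - 14·y_4² = 162571046401 - 162571046400 = 1 (should be 1). ✓

(x_1, y_1) = (15, 4); (x_4, y_4) = (403201, 107760).


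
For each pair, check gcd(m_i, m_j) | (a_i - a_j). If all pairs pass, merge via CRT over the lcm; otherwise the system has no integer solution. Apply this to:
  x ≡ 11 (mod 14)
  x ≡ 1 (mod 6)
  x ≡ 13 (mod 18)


Moduli 14, 6, 18 are not pairwise coprime, so CRT works modulo lcm(m_i) when all pairwise compatibility conditions hold.
Pairwise compatibility: gcd(m_i, m_j) must divide a_i - a_j for every pair.
Merge one congruence at a time:
  Start: x ≡ 11 (mod 14).
  Combine with x ≡ 1 (mod 6): gcd(14, 6) = 2; 1 - 11 = -10, which IS divisible by 2, so compatible.
    Write x = 11 + 14·t and substitute into x ≡ 1 (mod 6): 14·t ≡ 1 − 11 = -10 (mod 6).
    Divide the congruence (and modulus) by g = 2: 7·t ≡ -5 (mod 3).
    Reduce coefficients mod 3: 1·t ≡ 1 (mod 3).
    So t ≡ 1 (mod 3).
    Then x = 11 + 14·1 = 25, valid modulo lcm(14, 6) = 42: x ≡ 25 (mod 42).
  Combine with x ≡ 13 (mod 18): gcd(42, 18) = 6; 13 - 25 = -12, which IS divisible by 6, so compatible.
    Write x = 25 + 42·t and substitute into x ≡ 13 (mod 18): 42·t ≡ 13 − 25 = -12 (mod 18).
    Divide the congruence (and modulus) by g = 6: 7·t ≡ -2 (mod 3).
    Reduce coefficients mod 3: 1·t ≡ 1 (mod 3).
    So t ≡ 1 (mod 3).
    Then x = 25 + 42·1 = 67, valid modulo lcm(42, 18) = 126: x ≡ 67 (mod 126).
Verify: 67 mod 14 = 11, 67 mod 6 = 1, 67 mod 18 = 13.

x ≡ 67 (mod 126).


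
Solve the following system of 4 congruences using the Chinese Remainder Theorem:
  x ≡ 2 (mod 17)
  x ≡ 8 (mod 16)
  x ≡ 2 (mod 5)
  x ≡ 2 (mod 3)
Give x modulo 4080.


Product of moduli M = 17 · 16 · 5 · 3 = 4080.
Merge one congruence at a time:
  Start: x ≡ 2 (mod 17).
  Combine with x ≡ 8 (mod 16); new modulus lcm = 272.
    Write x = 2 + 17·t and substitute into x ≡ 8 (mod 16): 17·t ≡ 8 − 2 = 6 (mod 16).
    Reduce coefficients mod 16: 1·t ≡ 6 (mod 16).
    So t ≡ 6 (mod 16).
    Then x = 2 + 17·6 = 104, valid modulo lcm(17, 16) = 272: x ≡ 104 (mod 272).
  Combine with x ≡ 2 (mod 5); new modulus lcm = 1360.
    Write x = 104 + 272·t and substitute into x ≡ 2 (mod 5): 272·t ≡ 2 − 104 = -102 (mod 5).
    Reduce coefficients mod 5: 2·t ≡ 3 (mod 5).
    The inverse of 2 mod 5 is 3 (since 2·3 = 6 = 1·5 + 1), so t ≡ 3·3 = 9 ≡ 4 (mod 5).
    Then x = 104 + 272·4 = 1192, valid modulo lcm(272, 5) = 1360: x ≡ 1192 (mod 1360).
  Combine with x ≡ 2 (mod 3); new modulus lcm = 4080.
    Write x = 1192 + 1360·t and substitute into x ≡ 2 (mod 3): 1360·t ≡ 2 − 1192 = -1190 (mod 3).
    Reduce coefficients mod 3: 1·t ≡ 1 (mod 3).
    So t ≡ 1 (mod 3).
    Then x = 1192 + 1360·1 = 2552, valid modulo lcm(1360, 3) = 4080: x ≡ 2552 (mod 4080).
Verify against each original: 2552 mod 17 = 2, 2552 mod 16 = 8, 2552 mod 5 = 2, 2552 mod 3 = 2.

x ≡ 2552 (mod 4080).


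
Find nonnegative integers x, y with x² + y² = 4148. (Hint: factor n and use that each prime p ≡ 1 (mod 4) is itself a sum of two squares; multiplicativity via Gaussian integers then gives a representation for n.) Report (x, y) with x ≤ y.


Step 1: Factor n = 4148 = 2^2 · 17 · 61.
Step 2: Check the mod-4 condition on each prime factor: 2 = 2 (special); 17 ≡ 1 (mod 4), exponent 1; 61 ≡ 1 (mod 4), exponent 1.
All primes ≡ 3 (mod 4) appear to even exponent (or don't appear), so by the two-squares theorem n IS expressible as a sum of two squares.
Step 3: Build a representation. Group n = k² · m with k = 2 and m = 17 · 61 = 1037 (a product of primes ≡ 1 (mod 4)); a representation of m scales to one of n via (k·x)² + (k·y)² = k²(x² + y²). Each prime p ≡ 1 (mod 4) is itself a sum of two squares; find a² by testing p − a² for a perfect square:
  17: 17 − 1² = 16 = 4² ⇒ 17 = 1² + 4².
  61: 61 − 1² = 60, 61 − 2² = 57, 61 − 3² = 52, 61 − 4² = 45, 61 − 5² = 36 = 6² ⇒ 61 = 5² + 6².
  Combine using the Brahmagupta–Fibonacci identity (a² + b²)(c² + d²) = (ac − bd)² + (ad + bc)² = (ac + bd)² + (ad − bc)²:
  17 · 61 = 1037: from (1² + 4²)(5² + 6²), take (1·5 − 4·6, 1·6 + 4·5) = (5 − 24, 6 + 20) = (-19, 26); dropping signs (only squares matter) gives (19, 26); check 19² + 26² = 361 + 676 = 1037 ✓.
  Scale by k = 2: (2·19, 2·26) = (38, 52).
Step 4: Order so x ≤ y and verify: 38² + 52² = 1444 + 2704 = 4148 = n. ✓

n = 4148 = 38² + 52² (one valid representation with x ≤ y).


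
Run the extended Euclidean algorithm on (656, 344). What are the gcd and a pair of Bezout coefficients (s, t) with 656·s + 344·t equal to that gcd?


Euclidean algorithm on (656, 344) — divide until remainder is 0:
  656 = 1 · 344 + 312
  344 = 1 · 312 + 32
  312 = 9 · 32 + 24
  32 = 1 · 24 + 8
  24 = 3 · 8 + 0
gcd(656, 344) = 8.
Track Bezout coefficients alongside the remainders: start with r₀ = 656 = a·1 + b·0 (s = 1, t = 0) and r₁ = 344 = a·0 + b·1 (s = 0, t = 1); each new remainder r_{k+1} = r_{k-1} − q_k·r_k inherits s_{k+1} = s_{k-1} − q_k·s_k, t_{k+1} = t_{k-1} − q_k·t_k, so r_k = a·s_k + b·t_k at every step:
  q = 1: r = 312, s = 1 − 1·0 = 1, t = 0 − 1·1 = -1  (check: 656·1 + 344·(-1) = 312)
  q = 1: r = 32, s = 0 − 1·1 = -1, t = 1 − 1·(-1) = 2  (check: 656·(-1) + 344·2 = 32)
  q = 9: r = 24, s = 1 − 9·(-1) = 10, t = -1 − 9·2 = -19  (check: 656·10 + 344·(-19) = 24)
  q = 1: r = 8, s = -1 − 1·10 = -11, t = 2 − 1·(-19) = 21  (check: 656·(-11) + 344·21 = 8)
The row with r = 8 (the gcd) gives the Bezout coefficients s = -11, t = 21.
Result: 656 · (-11) + 344 · (21) = 8.

gcd(656, 344) = 8; s = -11, t = 21 (check: 656·(-11) + 344·21 = 8).


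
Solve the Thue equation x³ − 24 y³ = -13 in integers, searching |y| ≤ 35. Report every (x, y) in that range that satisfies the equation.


The equation is x³ - 24y³ = -13. For fixed y, x³ = 24·y³ − 13, so a solution requires the RHS to be a perfect cube.
Strategy: iterate y from -35 to 35, compute RHS = 24·y³ − 13, and check whether it is a (positive or negative) perfect cube.
Check small values of y:
  y = 0: RHS = -13 is not a perfect cube.
  y = 1: RHS = 11 is not a perfect cube.
  y = -1: RHS = -37 is not a perfect cube.
  y = 2: RHS = 179 is not a perfect cube.
  y = -2: RHS = -205 is not a perfect cube.
  y = 3: RHS = 635 is not a perfect cube.
  y = -3: RHS = -661 is not a perfect cube.
Continuing the search up to |y| = 35 finds no solutions either.
No (x, y) in the scanned range satisfies the equation.

No integer solutions with |y| ≤ 35.


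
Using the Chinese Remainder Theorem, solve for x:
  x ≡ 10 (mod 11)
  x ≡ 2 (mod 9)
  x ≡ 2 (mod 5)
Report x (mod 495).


Moduli 11, 9, 5 are pairwise coprime; by CRT there is a unique solution modulo M = 11 · 9 · 5 = 495.
Solve pairwise, accumulating the modulus:
  Start with x ≡ 10 (mod 11).
  Combine with x ≡ 2 (mod 9): since gcd(11, 9) = 1, we get a unique residue mod 99.
    Write x = 10 + 11·t and substitute into x ≡ 2 (mod 9): 11·t ≡ 2 − 10 = -8 (mod 9).
    Reduce coefficients mod 9: 2·t ≡ 1 (mod 9).
    The inverse of 2 mod 9 is 5 (since 2·5 = 10 = 1·9 + 1), so t ≡ 5·1 = 5 ≡ 5 (mod 9).
    Then x = 10 + 11·5 = 65, valid modulo lcm(11, 9) = 99: x ≡ 65 (mod 99).
  Combine with x ≡ 2 (mod 5): since gcd(99, 5) = 1, we get a unique residue mod 495.
    Write x = 65 + 99·t and substitute into x ≡ 2 (mod 5): 99·t ≡ 2 − 65 = -63 (mod 5).
    Reduce coefficients mod 5: 4·t ≡ 2 (mod 5).
    The inverse of 4 mod 5 is 4 (since 4·4 = 16 = 3·5 + 1), so t ≡ 4·2 = 8 ≡ 3 (mod 5).
    Then x = 65 + 99·3 = 362, valid modulo lcm(99, 5) = 495: x ≡ 362 (mod 495).
Verify: 362 mod 11 = 10 ✓, 362 mod 9 = 2 ✓, 362 mod 5 = 2 ✓.

x ≡ 362 (mod 495).


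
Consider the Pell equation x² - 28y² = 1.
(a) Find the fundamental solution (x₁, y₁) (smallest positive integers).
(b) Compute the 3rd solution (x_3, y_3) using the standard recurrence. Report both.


Step 1: Find the fundamental solution (x₁, y₁) of x² - 28y² = 1.
  Expand √28 as a continued fraction. a₀ = ⌊√28⌋ = 5; iterate m_{k+1} = d_k·a_k − m_k, d_{k+1} = (28 − m_{k+1}²)/d_k, a_{k+1} = ⌊(a₀ + m_{k+1})/d_{k+1}⌋ (starting m₀ = 0, d₀ = 1), with convergents p_k = a_k·p_{k-1} + p_{k-2}, q_k = a_k·q_{k-1} + q_{k-2} (p₋₁ = 1, q₋₁ = 0):
  k = 0: a₀ = 5; p₀/q₀ = 5/1; p₀² − 28·q₀² = 25 − 28 = -3.
  k = 1: m = 5, d = 3, a = ⌊(5 + 5)/3⌋ = 3; p/q = (3·5 + 1)/(3·1 + 0) = 16/3; p² − 28·q² = 256 − 252 = 4.
  k = 2: m = 4, d = 4, a = ⌊(5 + 4)/4⌋ = 2; p/q = (2·16 + 5)/(2·3 + 1) = 37/7; p² − 28·q² = 1369 − 1372 = -3.
  k = 3: m = 4, d = 3, a = ⌊(5 + 4)/3⌋ = 3; p/q = (3·37 + 16)/(3·7 + 3) = 127/24; p² − 28·q² = 16129 − 16128 = 1.
  The first convergent with p² − 28·q² = 1 gives the fundamental solution (x₁, y₁) = (127, 24).
Step 2: Apply the recurrence (x_{n+1}, y_{n+1}) = (x₁x_n + 28y₁y_n, x₁y_n + y₁x_n) repeatedly.
  From (x_1, y_1) = (127, 24): x_2 = 127·127 + 28·24·24 = 32257; y_2 = 127·24 + 24·127 = 6096.
  From (x_2, y_2) = (32257, 6096): x_3 = 127·32257 + 28·24·6096 = 8193151; y_3 = 127·6096 + 24·32257 = 1548360.
Step 3: Verify x_3² - 28·y_3² = 67127723308801 - 67127723308800 = 1 (should be 1). ✓

(x_1, y_1) = (127, 24); (x_3, y_3) = (8193151, 1548360).


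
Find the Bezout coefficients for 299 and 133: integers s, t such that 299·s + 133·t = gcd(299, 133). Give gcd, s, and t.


Euclidean algorithm on (299, 133) — divide until remainder is 0:
  299 = 2 · 133 + 33
  133 = 4 · 33 + 1
  33 = 33 · 1 + 0
gcd(299, 133) = 1.
Track Bezout coefficients alongside the remainders: start with r₀ = 299 = a·1 + b·0 (s = 1, t = 0) and r₁ = 133 = a·0 + b·1 (s = 0, t = 1); each new remainder r_{k+1} = r_{k-1} − q_k·r_k inherits s_{k+1} = s_{k-1} − q_k·s_k, t_{k+1} = t_{k-1} − q_k·t_k, so r_k = a·s_k + b·t_k at every step:
  q = 2: r = 33, s = 1 − 2·0 = 1, t = 0 − 2·1 = -2  (check: 299·1 + 133·(-2) = 33)
  q = 4: r = 1, s = 0 − 4·1 = -4, t = 1 − 4·(-2) = 9  (check: 299·(-4) + 133·9 = 1)
The row with r = 1 (the gcd) gives the Bezout coefficients s = -4, t = 9.
Result: 299 · (-4) + 133 · (9) = 1.

gcd(299, 133) = 1; s = -4, t = 9 (check: 299·(-4) + 133·9 = 1).


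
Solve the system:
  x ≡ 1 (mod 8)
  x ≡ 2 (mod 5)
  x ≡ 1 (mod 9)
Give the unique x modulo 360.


Moduli 8, 5, 9 are pairwise coprime; by CRT there is a unique solution modulo M = 8 · 5 · 9 = 360.
Solve pairwise, accumulating the modulus:
  Start with x ≡ 1 (mod 8).
  Combine with x ≡ 2 (mod 5): since gcd(8, 5) = 1, we get a unique residue mod 40.
    Write x = 1 + 8·t and substitute into x ≡ 2 (mod 5): 8·t ≡ 2 − 1 = 1 (mod 5).
    Reduce coefficients mod 5: 3·t ≡ 1 (mod 5).
    The inverse of 3 mod 5 is 2 (since 3·2 = 6 = 1·5 + 1), so t ≡ 2·1 = 2 ≡ 2 (mod 5).
    Then x = 1 + 8·2 = 17, valid modulo lcm(8, 5) = 40: x ≡ 17 (mod 40).
  Combine with x ≡ 1 (mod 9): since gcd(40, 9) = 1, we get a unique residue mod 360.
    Write x = 17 + 40·t and substitute into x ≡ 1 (mod 9): 40·t ≡ 1 − 17 = -16 (mod 9).
    Reduce coefficients mod 9: 4·t ≡ 2 (mod 9).
    The inverse of 4 mod 9 is 7 (since 4·7 = 28 = 3·9 + 1), so t ≡ 7·2 = 14 ≡ 5 (mod 9).
    Then x = 17 + 40·5 = 217, valid modulo lcm(40, 9) = 360: x ≡ 217 (mod 360).
Verify: 217 mod 8 = 1 ✓, 217 mod 5 = 2 ✓, 217 mod 9 = 1 ✓.

x ≡ 217 (mod 360).


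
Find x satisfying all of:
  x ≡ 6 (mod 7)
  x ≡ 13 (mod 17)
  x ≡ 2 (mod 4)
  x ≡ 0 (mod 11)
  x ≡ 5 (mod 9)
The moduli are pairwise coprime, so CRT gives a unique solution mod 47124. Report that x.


Product of moduli M = 7 · 17 · 4 · 11 · 9 = 47124.
Merge one congruence at a time:
  Start: x ≡ 6 (mod 7).
  Combine with x ≡ 13 (mod 17); new modulus lcm = 119.
    Write x = 6 + 7·t and substitute into x ≡ 13 (mod 17): 7·t ≡ 13 − 6 = 7 (mod 17).
    The inverse of 7 mod 17 is 5 (since 7·5 = 35 = 2·17 + 1), so t ≡ 5·7 = 35 ≡ 1 (mod 17).
    Then x = 6 + 7·1 = 13, valid modulo lcm(7, 17) = 119: x ≡ 13 (mod 119).
  Combine with x ≡ 2 (mod 4); new modulus lcm = 476.
    Write x = 13 + 119·t and substitute into x ≡ 2 (mod 4): 119·t ≡ 2 − 13 = -11 (mod 4).
    Reduce coefficients mod 4: 3·t ≡ 1 (mod 4).
    The inverse of 3 mod 4 is 3 (since 3·3 = 9 = 2·4 + 1), so t ≡ 3·1 = 3 ≡ 3 (mod 4).
    Then x = 13 + 119·3 = 370, valid modulo lcm(119, 4) = 476: x ≡ 370 (mod 476).
  Combine with x ≡ 0 (mod 11); new modulus lcm = 5236.
    Write x = 370 + 476·t and substitute into x ≡ 0 (mod 11): 476·t ≡ 0 − 370 = -370 (mod 11).
    Reduce coefficients mod 11: 3·t ≡ 4 (mod 11).
    The inverse of 3 mod 11 is 4 (since 3·4 = 12 = 1·11 + 1), so t ≡ 4·4 = 16 ≡ 5 (mod 11).
    Then x = 370 + 476·5 = 2750, valid modulo lcm(476, 11) = 5236: x ≡ 2750 (mod 5236).
  Combine with x ≡ 5 (mod 9); new modulus lcm = 47124.
    Write x = 2750 + 5236·t and substitute into x ≡ 5 (mod 9): 5236·t ≡ 5 − 2750 = -2745 (mod 9).
    Reduce coefficients mod 9: 7·t ≡ 0 (mod 9).
    The inverse of 7 mod 9 is 4 (since 7·4 = 28 = 3·9 + 1), so t ≡ 4·0 = 0 ≡ 0 (mod 9).
    Then x = 2750 + 5236·0 = 2750, valid modulo lcm(5236, 9) = 47124: x ≡ 2750 (mod 47124).
Verify against each original: 2750 mod 7 = 6, 2750 mod 17 = 13, 2750 mod 4 = 2, 2750 mod 11 = 0, 2750 mod 9 = 5.

x ≡ 2750 (mod 47124).


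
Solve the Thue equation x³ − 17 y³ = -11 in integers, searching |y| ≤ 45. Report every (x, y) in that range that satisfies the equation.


The equation is x³ - 17y³ = -11. For fixed y, x³ = 17·y³ − 11, so a solution requires the RHS to be a perfect cube.
Strategy: iterate y from -45 to 45, compute RHS = 17·y³ − 11, and check whether it is a (positive or negative) perfect cube.
Check small values of y:
  y = 0: RHS = -11 is not a perfect cube.
  y = 1: RHS = 6 is not a perfect cube.
  y = -1: RHS = -28 is not a perfect cube.
  y = 2: RHS = 125 = (5)³ ⇒ x = 5 works.
  y = -2: RHS = -147 is not a perfect cube.
  y = 3: RHS = 448 is not a perfect cube.
  y = -3: RHS = -470 is not a perfect cube.
Continuing the search up to |y| = 45 finds no further solutions beyond those listed.
Collected solutions: (5, 2).

Solutions (with |y| ≤ 45): (5, 2).


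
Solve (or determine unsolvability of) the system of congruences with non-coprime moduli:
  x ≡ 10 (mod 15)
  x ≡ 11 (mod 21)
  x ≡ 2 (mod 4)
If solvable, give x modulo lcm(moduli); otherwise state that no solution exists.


Moduli 15, 21, 4 are not pairwise coprime, so CRT works modulo lcm(m_i) when all pairwise compatibility conditions hold.
Pairwise compatibility: gcd(m_i, m_j) must divide a_i - a_j for every pair.
Merge one congruence at a time:
  Start: x ≡ 10 (mod 15).
  Combine with x ≡ 11 (mod 21): gcd(15, 21) = 3, and 11 - 10 = 1 is NOT divisible by 3.
    ⇒ system is inconsistent (no integer solution).

No solution (the system is inconsistent).


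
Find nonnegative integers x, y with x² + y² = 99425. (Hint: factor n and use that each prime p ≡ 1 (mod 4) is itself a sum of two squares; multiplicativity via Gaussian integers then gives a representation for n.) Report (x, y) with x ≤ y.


Step 1: Factor n = 99425 = 5^2 · 41 · 97.
Step 2: Check the mod-4 condition on each prime factor: 5 ≡ 1 (mod 4), exponent 2; 41 ≡ 1 (mod 4), exponent 1; 97 ≡ 1 (mod 4), exponent 1.
All primes ≡ 3 (mod 4) appear to even exponent (or don't appear), so by the two-squares theorem n IS expressible as a sum of two squares.
Step 3: Build a representation. Group n = k² · m with k = 5 and m = 41 · 97 = 3977 (a product of primes ≡ 1 (mod 4)); a representation of m scales to one of n via (k·x)² + (k·y)² = k²(x² + y²). Each prime p ≡ 1 (mod 4) is itself a sum of two squares; find a² by testing p − a² for a perfect square:
  41: 41 − 1² = 40, 41 − 2² = 37, 41 − 3² = 32, 41 − 4² = 25 = 5² ⇒ 41 = 4² + 5².
  97: 97 − 1² = 96, 97 − 2² = 93, 97 − 3² = 88, 97 − 4² = 81 = 9² ⇒ 97 = 4² + 9².
  Combine using the Brahmagupta–Fibonacci identity (a² + b²)(c² + d²) = (ac − bd)² + (ad + bc)² = (ac + bd)² + (ad − bc)²:
  41 · 97 = 3977: from (4² + 5²)(4² + 9²), take (4·4 − 5·9, 4·9 + 5·4) = (16 − 45, 36 + 20) = (-29, 56); dropping signs (only squares matter) gives (29, 56); check 29² + 56² = 841 + 3136 = 3977 ✓.
  Scale by k = 5: (5·29, 5·56) = (145, 280).
Step 4: Order so x ≤ y and verify: 145² + 280² = 21025 + 78400 = 99425 = n. ✓

n = 99425 = 145² + 280² (one valid representation with x ≤ y).


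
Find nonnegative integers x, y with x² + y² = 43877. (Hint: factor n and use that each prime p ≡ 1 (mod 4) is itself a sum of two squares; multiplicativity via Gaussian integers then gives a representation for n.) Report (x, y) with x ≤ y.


Step 1: Factor n = 43877 = 17 · 29 · 89.
Step 2: Check the mod-4 condition on each prime factor: 17 ≡ 1 (mod 4), exponent 1; 29 ≡ 1 (mod 4), exponent 1; 89 ≡ 1 (mod 4), exponent 1.
All primes ≡ 3 (mod 4) appear to even exponent (or don't appear), so by the two-squares theorem n IS expressible as a sum of two squares.
Step 3: Build a representation. Here n = 17 · 29 · 89 is a product of primes ≡ 1 (mod 4). Each prime p ≡ 1 (mod 4) is itself a sum of two squares; find a² by testing p − a² for a perfect square:
  17: 17 − 1² = 16 = 4² ⇒ 17 = 1² + 4².
  29: 29 − 1² = 28, 29 − 2² = 25 = 5² ⇒ 29 = 2² + 5².
  89: 89 − 1² = 88, 89 − 2² = 85, 89 − 3² = 80, 89 − 4² = 73, 89 − 5² = 64 = 8² ⇒ 89 = 5² + 8².
  Combine using the Brahmagupta–Fibonacci identity (a² + b²)(c² + d²) = (ac − bd)² + (ad + bc)² = (ac + bd)² + (ad − bc)²:
  17 · 29 = 493: from (1² + 4²)(2² + 5²), take (1·2 − 4·5, 1·5 + 4·2) = (2 − 20, 5 + 8) = (-18, 13); dropping signs (only squares matter) gives (18, 13); check 18² + 13² = 324 + 169 = 493 ✓.
  493 · 89 = 43877: from (18² + 13²)(5² + 8²), take (18·5 − 13·8, 18·8 + 13·5) = (90 − 104, 144 + 65) = (-14, 209); dropping signs (only squares matter) gives (14, 209); check 14² + 209² = 196 + 43681 = 43877 ✓.
Step 4: Order so x ≤ y and verify: 14² + 209² = 196 + 43681 = 43877 = n. ✓

n = 43877 = 14² + 209² (one valid representation with x ≤ y).
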